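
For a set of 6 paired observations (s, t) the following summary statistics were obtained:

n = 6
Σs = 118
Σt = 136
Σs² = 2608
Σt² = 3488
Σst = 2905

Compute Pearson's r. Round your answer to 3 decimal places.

r = (nΣst − ΣsΣt) / √[(nΣs² − (Σs)²)(nΣt² − (Σt)²)]
Numerator: 6×2905 − 118×136 = 1382
Denominator: √[(15648 − 13924)(20928 − 18496)] = √[1724 × 2432] = 2047.6250
r = 1382 / 2047.6250 ≈ 0.675

0.675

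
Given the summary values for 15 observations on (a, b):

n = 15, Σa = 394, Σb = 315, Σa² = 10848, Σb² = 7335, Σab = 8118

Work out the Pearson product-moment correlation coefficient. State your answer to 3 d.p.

r = (nΣab − ΣaΣb) / √[(nΣa² − (Σa)²)(nΣb² − (Σb)²)]
Numerator: 15×8118 − 394×315 = -2340
Denominator: √[(162720 − 155236)(110025 − 99225)] = √[7484 × 10800] = 8990.3949
r = -2340 / 8990.3949 ≈ -0.260

-0.260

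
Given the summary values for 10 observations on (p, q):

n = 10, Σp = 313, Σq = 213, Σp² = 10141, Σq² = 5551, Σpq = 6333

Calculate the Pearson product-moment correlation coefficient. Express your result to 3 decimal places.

-0.565

r = (nΣpq − ΣpΣq) / √[(nΣp² − (Σp)²)(nΣq² − (Σq)²)]
Numerator: 10×6333 − 313×213 = -3339
Denominator: √[(101410 − 97969)(55510 − 45369)] = √[3441 × 10141] = 5907.2143
r = -3339 / 5907.2143 ≈ -0.565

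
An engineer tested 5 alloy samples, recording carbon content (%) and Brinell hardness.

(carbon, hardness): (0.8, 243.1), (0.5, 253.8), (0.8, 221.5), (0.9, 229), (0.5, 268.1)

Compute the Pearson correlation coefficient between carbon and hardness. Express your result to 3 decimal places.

-0.864

n = 5, Σx = 3.5, Σy = 1215.5, Σx² = 2.59, Σy² = 296892.91, Σxy = 838.73
nΣxy − ΣxΣy = 4193.65 − 4254.25 = -60.6
nΣx² − (Σx)² = 12.95 − 12.25 = 0.7; nΣy² − (Σy)² = 1484464.55 − 1477440.25 = 7024.3
r = -60.6 / √(0.7 × 7024.3) = -60.6 / 70.1214 ≈ -0.864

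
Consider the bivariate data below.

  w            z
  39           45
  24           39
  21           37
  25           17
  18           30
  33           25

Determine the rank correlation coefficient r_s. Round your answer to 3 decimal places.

0.143

Rank w: 6, 3, 2, 4, 1, 5
Rank z: 6, 5, 4, 1, 3, 2
d = rank(w) − rank(z): 0, -2, -2, 3, -2, 3; Σd² = 30
ρ = 1 − 6Σd² / [n(n²−1)] = 1 − 6×30 / (6×35) = 1 − 180/210 ≈ 0.143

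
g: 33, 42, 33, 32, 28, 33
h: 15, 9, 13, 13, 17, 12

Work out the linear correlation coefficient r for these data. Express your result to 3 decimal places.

n = 6, Σg = 201, Σh = 79, Σg² = 6839, Σh² = 1077, Σgh = 2590
nΣgh − ΣgΣh = 15540 − 15879 = -339
nΣg² − (Σg)² = 41034 − 40401 = 633; nΣh² − (Σh)² = 6462 − 6241 = 221
r = -339 / √(633 × 221) = -339 / 374.0227 ≈ -0.906

-0.906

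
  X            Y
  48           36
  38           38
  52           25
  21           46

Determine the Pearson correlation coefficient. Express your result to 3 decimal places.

-0.908

n = 4, ΣX = 159, ΣY = 145, ΣX² = 6893, ΣY² = 5481, ΣXY = 5438
nΣXY − ΣXΣY = 21752 − 23055 = -1303
nΣX² − (ΣX)² = 27572 − 25281 = 2291; nΣY² − (ΣY)² = 21924 − 21025 = 899
r = -1303 / √(2291 × 899) = -1303 / 1435.1338 ≈ -0.908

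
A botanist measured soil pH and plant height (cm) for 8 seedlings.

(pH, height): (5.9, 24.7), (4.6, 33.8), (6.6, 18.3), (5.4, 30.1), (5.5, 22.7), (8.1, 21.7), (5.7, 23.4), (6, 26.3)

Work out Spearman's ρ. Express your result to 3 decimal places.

-0.738

Rank pH: 5, 1, 7, 2, 3, 8, 4, 6
Rank height: 5, 8, 1, 7, 3, 2, 4, 6
d = rank(pH) − rank(height): 0, -7, 6, -5, 0, 6, 0, 0; Σd² = 146
ρ = 1 − 6Σd² / [n(n²−1)] = 1 − 6×146 / (8×63) = 1 − 876/504 ≈ -0.738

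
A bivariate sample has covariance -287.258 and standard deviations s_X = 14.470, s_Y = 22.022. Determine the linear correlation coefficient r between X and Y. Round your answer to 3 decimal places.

r = Cov(X,Y) / (s_X · s_Y) = -287.258 / (14.470 × 22.022)
  = -287.258 / 318.6583 ≈ -0.901

-0.901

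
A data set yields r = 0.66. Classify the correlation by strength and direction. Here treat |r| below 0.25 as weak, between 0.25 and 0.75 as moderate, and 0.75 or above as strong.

r = 0.66 > 0 so the relationship is positive.
|r| = 0.66, which falls in the moderate range.

moderate positive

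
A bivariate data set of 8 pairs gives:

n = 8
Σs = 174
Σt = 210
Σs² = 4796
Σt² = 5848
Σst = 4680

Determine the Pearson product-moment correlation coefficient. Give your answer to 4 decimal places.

r = (nΣst − ΣsΣt) / √[(nΣs² − (Σs)²)(nΣt² − (Σt)²)]
Numerator: 8×4680 − 174×210 = 900
Denominator: √[(38368 − 30276)(46784 − 44100)] = √[8092 × 2684] = 4660.3571
r = 900 / 4660.3571 ≈ 0.1931

0.1931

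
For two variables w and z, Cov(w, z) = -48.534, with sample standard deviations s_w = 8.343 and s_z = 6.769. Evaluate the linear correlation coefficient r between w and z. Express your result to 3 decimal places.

-0.859

r = Cov(w,z) / (s_w · s_z) = -48.534 / (8.343 × 6.769)
  = -48.534 / 56.4738 ≈ -0.859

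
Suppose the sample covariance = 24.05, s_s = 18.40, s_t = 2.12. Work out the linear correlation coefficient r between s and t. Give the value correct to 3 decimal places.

r = Cov(s,t) / (s_s · s_t) = 24.05 / (18.40 × 2.12)
  = 24.05 / 39.0080 ≈ 0.617

0.617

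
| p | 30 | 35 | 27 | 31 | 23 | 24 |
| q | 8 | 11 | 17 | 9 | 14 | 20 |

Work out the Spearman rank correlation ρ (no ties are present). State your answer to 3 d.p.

-0.600

Rank p: 4, 6, 3, 5, 1, 2
Rank q: 1, 3, 5, 2, 4, 6
d = rank(p) − rank(q): 3, 3, -2, 3, -3, -4; Σd² = 56
ρ = 1 − 6Σd² / [n(n²−1)] = 1 − 6×56 / (6×35) = 1 − 336/210 ≈ -0.600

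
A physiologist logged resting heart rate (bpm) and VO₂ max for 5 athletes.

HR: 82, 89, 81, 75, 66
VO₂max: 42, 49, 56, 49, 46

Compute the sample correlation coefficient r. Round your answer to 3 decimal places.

0.174

n = 5, Σx = 393, Σy = 242, Σx² = 31187, Σy² = 11818, Σxy = 19052
nΣxy − ΣxΣy = 95260 − 95106 = 154
nΣx² − (Σx)² = 155935 − 154449 = 1486; nΣy² − (Σy)² = 59090 − 58564 = 526
r = 154 / √(1486 × 526) = 154 / 884.1018 ≈ 0.174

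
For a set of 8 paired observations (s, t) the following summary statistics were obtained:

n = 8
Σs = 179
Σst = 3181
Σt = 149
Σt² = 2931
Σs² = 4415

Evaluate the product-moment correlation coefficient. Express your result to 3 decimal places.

r = (nΣst − ΣsΣt) / √[(nΣs² − (Σs)²)(nΣt² − (Σt)²)]
Numerator: 8×3181 − 179×149 = -1223
Denominator: √[(35320 − 32041)(23448 − 22201)] = √[3279 × 1247] = 2022.1061
r = -1223 / 2022.1061 ≈ -0.605

-0.605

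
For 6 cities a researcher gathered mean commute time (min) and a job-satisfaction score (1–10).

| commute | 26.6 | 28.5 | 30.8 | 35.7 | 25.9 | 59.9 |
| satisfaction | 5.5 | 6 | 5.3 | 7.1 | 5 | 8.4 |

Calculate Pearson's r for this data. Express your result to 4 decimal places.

n = 6, Σx = 207.4, Σy = 37.3, Σx² = 8001.76, Σy² = 240.31, Σxy = 1366.67
nΣxy − ΣxΣy = 8200.02 − 7736.02 = 464
nΣx² − (Σx)² = 48010.56 − 43014.76 = 4995.8; nΣy² − (Σy)² = 1441.86 − 1391.29 = 50.57
r = 464 / √(4995.8 × 50.57) = 464 / 502.6307 ≈ 0.9231

0.9231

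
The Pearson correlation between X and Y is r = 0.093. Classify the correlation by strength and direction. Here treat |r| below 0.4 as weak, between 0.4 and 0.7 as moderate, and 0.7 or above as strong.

weak positive

r = 0.093 > 0 so the relationship is positive.
|r| = 0.093, which falls in the weak range.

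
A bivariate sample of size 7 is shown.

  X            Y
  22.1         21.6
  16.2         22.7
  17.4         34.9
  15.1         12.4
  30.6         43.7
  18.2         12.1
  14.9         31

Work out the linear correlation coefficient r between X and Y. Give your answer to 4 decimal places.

n = 7, ΣX = 134.5, ΣY = 178.4, ΣX² = 2771.23, ΣY² = 5370.72, ΣXY = 3658.94
nΣXY − ΣXΣY = 25612.58 − 23994.8 = 1617.78
nΣX² − (ΣX)² = 19398.61 − 18090.25 = 1308.36; nΣY² − (ΣY)² = 37595.04 − 31826.56 = 5768.48
r = 1617.78 / √(1308.36 × 5768.48) = 1617.78 / 2747.2256 ≈ 0.5889

0.5889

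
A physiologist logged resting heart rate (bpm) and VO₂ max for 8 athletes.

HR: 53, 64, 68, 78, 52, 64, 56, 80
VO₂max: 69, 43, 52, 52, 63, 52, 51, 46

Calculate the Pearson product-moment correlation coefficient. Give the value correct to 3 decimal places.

-0.646

n = 8, Σx = 515, Σy = 428, Σx² = 33949, Σy² = 23408, Σxy = 27141
nΣxy − ΣxΣy = 217128 − 220420 = -3292
nΣx² − (Σx)² = 271592 − 265225 = 6367; nΣy² − (Σy)² = 187264 − 183184 = 4080
r = -3292 / √(6367 × 4080) = -3292 / 5096.7990 ≈ -0.646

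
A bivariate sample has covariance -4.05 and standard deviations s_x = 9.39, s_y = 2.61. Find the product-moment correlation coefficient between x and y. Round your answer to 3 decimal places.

-0.165

r = Cov(x,y) / (s_x · s_y) = -4.05 / (9.39 × 2.61)
  = -4.05 / 24.5079 ≈ -0.165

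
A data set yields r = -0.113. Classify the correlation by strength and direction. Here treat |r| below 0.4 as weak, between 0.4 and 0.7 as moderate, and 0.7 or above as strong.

weak negative

r = -0.113 < 0 so the relationship is negative.
|r| = 0.113, which falls in the weak range.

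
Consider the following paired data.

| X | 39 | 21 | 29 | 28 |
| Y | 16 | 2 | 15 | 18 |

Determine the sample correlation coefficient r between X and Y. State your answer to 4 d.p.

0.7003

n = 4, ΣX = 117, ΣY = 51, ΣX² = 3587, ΣY² = 809, ΣXY = 1605
nΣXY − ΣXΣY = 6420 − 5967 = 453
nΣX² − (ΣX)² = 14348 − 13689 = 659; nΣY² − (ΣY)² = 3236 − 2601 = 635
r = 453 / √(659 × 635) = 453 / 646.8887 ≈ 0.7003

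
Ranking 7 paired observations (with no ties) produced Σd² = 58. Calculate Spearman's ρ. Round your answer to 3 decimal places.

ρ = 1 − 6Σd² / [n(n²−1)] = 1 − 6×58 / (7×48)
  = 1 − 348/336 = 1 − 1.0357 ≈ -0.036

-0.036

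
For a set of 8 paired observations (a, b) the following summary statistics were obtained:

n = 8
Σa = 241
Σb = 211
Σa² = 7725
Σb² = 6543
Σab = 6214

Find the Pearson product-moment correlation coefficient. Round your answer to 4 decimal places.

-0.2112

r = (nΣab − ΣaΣb) / √[(nΣa² − (Σa)²)(nΣb² − (Σb)²)]
Numerator: 8×6214 − 241×211 = -1139
Denominator: √[(61800 − 58081)(52344 − 44521)] = √[3719 × 7823] = 5393.8610
r = -1139 / 5393.8610 ≈ -0.2112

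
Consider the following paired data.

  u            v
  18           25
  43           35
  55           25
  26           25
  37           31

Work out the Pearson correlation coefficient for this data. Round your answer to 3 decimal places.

0.298

n = 5, Σu = 179, Σv = 141, Σu² = 7243, Σv² = 4061, Σuv = 5127
nΣuv − ΣuΣv = 25635 − 25239 = 396
nΣu² − (Σu)² = 36215 − 32041 = 4174; nΣv² − (Σv)² = 20305 − 19881 = 424
r = 396 / √(4174 × 424) = 396 / 1330.3293 ≈ 0.298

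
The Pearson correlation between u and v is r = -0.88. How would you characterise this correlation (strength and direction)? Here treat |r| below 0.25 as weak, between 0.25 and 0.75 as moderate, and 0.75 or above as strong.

strong negative

r = -0.88 < 0 so the relationship is negative.
|r| = 0.88, which falls in the strong range.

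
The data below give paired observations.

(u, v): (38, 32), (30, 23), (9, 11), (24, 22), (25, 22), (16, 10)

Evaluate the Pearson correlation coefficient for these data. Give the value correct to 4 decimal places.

n = 6, Σu = 142, Σv = 120, Σu² = 3882, Σv² = 2742, Σuv = 3243
nΣuv − ΣuΣv = 19458 − 17040 = 2418
nΣu² − (Σu)² = 23292 − 20164 = 3128; nΣv² − (Σv)² = 16452 − 14400 = 2052
r = 2418 / √(3128 × 2052) = 2418 / 2533.5067 ≈ 0.9544

0.9544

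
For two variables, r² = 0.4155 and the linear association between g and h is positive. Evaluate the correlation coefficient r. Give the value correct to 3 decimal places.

|r| = √0.4155 = 0.645
The association is positive, so r = 0.645.

0.645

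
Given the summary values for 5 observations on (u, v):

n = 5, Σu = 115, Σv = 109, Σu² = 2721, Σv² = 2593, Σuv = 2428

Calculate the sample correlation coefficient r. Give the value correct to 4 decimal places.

-0.6154

r = (nΣuv − ΣuΣv) / √[(nΣu² − (Σu)²)(nΣv² − (Σv)²)]
Numerator: 5×2428 − 115×109 = -395
Denominator: √[(13605 − 13225)(12965 − 11881)] = √[380 × 1084] = 641.8099
r = -395 / 641.8099 ≈ -0.6154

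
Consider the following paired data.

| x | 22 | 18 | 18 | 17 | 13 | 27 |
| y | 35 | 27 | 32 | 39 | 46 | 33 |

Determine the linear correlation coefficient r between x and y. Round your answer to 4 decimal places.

n = 6, Σx = 115, Σy = 212, Σx² = 2319, Σy² = 7704, Σxy = 3984
nΣxy − ΣxΣy = 23904 − 24380 = -476
nΣx² − (Σx)² = 13914 − 13225 = 689; nΣy² − (Σy)² = 46224 − 44944 = 1280
r = -476 / √(689 × 1280) = -476 / 939.1060 ≈ -0.5069

-0.5069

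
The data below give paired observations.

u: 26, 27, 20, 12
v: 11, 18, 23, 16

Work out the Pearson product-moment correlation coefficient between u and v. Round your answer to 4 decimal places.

-0.2043

n = 4, Σu = 85, Σv = 68, Σu² = 1949, Σv² = 1230, Σuv = 1424
nΣuv − ΣuΣv = 5696 − 5780 = -84
nΣu² − (Σu)² = 7796 − 7225 = 571; nΣv² − (Σv)² = 4920 − 4624 = 296
r = -84 / √(571 × 296) = -84 / 411.1156 ≈ -0.2043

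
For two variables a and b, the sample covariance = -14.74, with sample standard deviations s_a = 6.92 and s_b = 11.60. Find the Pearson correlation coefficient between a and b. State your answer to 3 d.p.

-0.184

r = Cov(a,b) / (s_a · s_b) = -14.74 / (6.92 × 11.60)
  = -14.74 / 80.2720 ≈ -0.184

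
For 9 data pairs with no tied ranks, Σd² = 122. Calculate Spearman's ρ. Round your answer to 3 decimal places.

ρ = 1 − 6Σd² / [n(n²−1)] = 1 − 6×122 / (9×80)
  = 1 − 732/720 = 1 − 1.0167 ≈ -0.017

-0.017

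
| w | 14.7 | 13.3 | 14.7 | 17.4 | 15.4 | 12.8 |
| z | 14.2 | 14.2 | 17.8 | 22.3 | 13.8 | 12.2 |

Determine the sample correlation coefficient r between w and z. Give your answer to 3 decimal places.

0.836

n = 6, Σw = 88.3, Σz = 94.5, Σw² = 1312.83, Σz² = 1556.69, Σwz = 1415.96
nΣwz − ΣwΣz = 8495.76 − 8344.35 = 151.41
nΣw² − (Σw)² = 7876.98 − 7796.89 = 80.09; nΣz² − (Σz)² = 9340.14 − 8930.25 = 409.89
r = 151.41 / √(80.09 × 409.89) = 151.41 / 181.1852 ≈ 0.836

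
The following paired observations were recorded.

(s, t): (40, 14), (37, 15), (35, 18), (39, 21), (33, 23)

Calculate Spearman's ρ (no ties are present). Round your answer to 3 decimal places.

-0.700

Rank s: 5, 3, 2, 4, 1
Rank t: 1, 2, 3, 4, 5
d = rank(s) − rank(t): 4, 1, -1, 0, -4; Σd² = 34
ρ = 1 − 6Σd² / [n(n²−1)] = 1 − 6×34 / (5×24) = 1 − 204/120 ≈ -0.700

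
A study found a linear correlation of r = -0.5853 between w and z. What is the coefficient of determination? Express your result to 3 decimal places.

r² = (-0.5853)² = 0.343

0.343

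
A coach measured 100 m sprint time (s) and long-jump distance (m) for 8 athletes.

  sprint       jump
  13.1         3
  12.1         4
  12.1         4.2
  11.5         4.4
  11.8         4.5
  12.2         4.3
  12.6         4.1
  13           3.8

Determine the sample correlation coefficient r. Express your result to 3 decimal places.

-0.832

n = 8, Σx = 98.4, Σy = 32.3, Σx² = 1212.52, Σy² = 131.99, Σxy = 395.74
nΣxy − ΣxΣy = 3165.92 − 3178.32 = -12.4
nΣx² − (Σx)² = 9700.16 − 9682.56 = 17.6; nΣy² − (Σy)² = 1055.92 − 1043.29 = 12.63
r = -12.4 / √(17.6 × 12.63) = -12.4 / 14.9093 ≈ -0.832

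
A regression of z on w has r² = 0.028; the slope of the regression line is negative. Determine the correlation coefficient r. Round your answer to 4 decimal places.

|r| = √0.028 = 0.1673
The association is negative, so r = −0.1673.

-0.1673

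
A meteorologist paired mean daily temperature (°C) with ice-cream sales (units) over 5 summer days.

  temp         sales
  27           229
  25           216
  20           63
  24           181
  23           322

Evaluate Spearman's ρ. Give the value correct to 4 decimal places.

Rank temp: 5, 4, 1, 3, 2
Rank sales: 4, 3, 1, 2, 5
d = rank(temp) − rank(sales): 1, 1, 0, 1, -3; Σd² = 12
ρ = 1 − 6Σd² / [n(n²−1)] = 1 − 6×12 / (5×24) = 1 − 72/120 ≈ 0.4000

0.4000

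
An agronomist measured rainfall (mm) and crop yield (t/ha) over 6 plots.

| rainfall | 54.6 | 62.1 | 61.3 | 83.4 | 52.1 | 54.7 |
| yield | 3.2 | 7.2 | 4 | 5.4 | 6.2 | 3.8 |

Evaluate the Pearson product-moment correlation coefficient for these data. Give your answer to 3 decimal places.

n = 6, Σx = 368.2, Σy = 29.8, Σx² = 23257.32, Σy² = 160.12, Σxy = 1848.28
nΣxy − ΣxΣy = 11089.68 − 10972.36 = 117.32
nΣx² − (Σx)² = 139543.92 − 135571.24 = 3972.68; nΣy² − (Σy)² = 960.72 − 888.04 = 72.68
r = 117.32 / √(3972.68 × 72.68) = 117.32 / 537.3401 ≈ 0.218

0.218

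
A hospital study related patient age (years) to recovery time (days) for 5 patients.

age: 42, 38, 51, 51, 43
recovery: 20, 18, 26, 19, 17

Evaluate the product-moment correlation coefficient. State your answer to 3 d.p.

n = 5, Σx = 225, Σy = 100, Σx² = 10259, Σy² = 2050, Σxy = 4550
nΣxy − ΣxΣy = 22750 − 22500 = 250
nΣx² − (Σx)² = 51295 − 50625 = 670; nΣy² − (Σy)² = 10250 − 10000 = 250
r = 250 / √(670 × 250) = 250 / 409.2676 ≈ 0.611

0.611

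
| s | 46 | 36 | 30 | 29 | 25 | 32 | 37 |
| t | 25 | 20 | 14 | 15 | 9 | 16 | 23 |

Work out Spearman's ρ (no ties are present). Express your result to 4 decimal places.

Rank s: 7, 5, 3, 2, 1, 4, 6
Rank t: 7, 5, 2, 3, 1, 4, 6
d = rank(s) − rank(t): 0, 0, 1, -1, 0, 0, 0; Σd² = 2
ρ = 1 − 6Σd² / [n(n²−1)] = 1 − 6×2 / (7×48) = 1 − 12/336 ≈ 0.9643

0.9643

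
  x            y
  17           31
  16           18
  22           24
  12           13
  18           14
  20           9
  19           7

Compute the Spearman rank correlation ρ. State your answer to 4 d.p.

Rank x: 3, 2, 7, 1, 4, 6, 5
Rank y: 7, 5, 6, 3, 4, 2, 1
d = rank(x) − rank(y): -4, -3, 1, -2, 0, 4, 4; Σd² = 62
ρ = 1 − 6Σd² / [n(n²−1)] = 1 − 6×62 / (7×48) = 1 − 372/336 ≈ -0.1071

-0.1071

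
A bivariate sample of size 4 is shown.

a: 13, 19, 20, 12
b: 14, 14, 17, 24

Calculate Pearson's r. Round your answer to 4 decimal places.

n = 4, Σa = 64, Σb = 69, Σa² = 1074, Σb² = 1257, Σab = 1076
nΣab − ΣaΣb = 4304 − 4416 = -112
nΣa² − (Σa)² = 4296 − 4096 = 200; nΣb² − (Σb)² = 5028 − 4761 = 267
r = -112 / √(200 × 267) = -112 / 231.0844 ≈ -0.4847

-0.4847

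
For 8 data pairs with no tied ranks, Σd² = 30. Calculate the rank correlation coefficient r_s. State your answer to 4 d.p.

ρ = 1 − 6Σd² / [n(n²−1)] = 1 − 6×30 / (8×63)
  = 1 − 180/504 = 1 − 0.35714 ≈ 0.6429

0.6429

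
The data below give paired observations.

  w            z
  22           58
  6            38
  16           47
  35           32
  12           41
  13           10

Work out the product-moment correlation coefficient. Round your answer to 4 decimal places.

n = 6, Σw = 104, Σz = 226, Σw² = 2314, Σz² = 9822, Σwz = 3998
nΣwz − ΣwΣz = 23988 − 23504 = 484
nΣw² − (Σw)² = 13884 − 10816 = 3068; nΣz² − (Σz)² = 58932 − 51076 = 7856
r = 484 / √(3068 × 7856) = 484 / 4909.4000 ≈ 0.0986

0.0986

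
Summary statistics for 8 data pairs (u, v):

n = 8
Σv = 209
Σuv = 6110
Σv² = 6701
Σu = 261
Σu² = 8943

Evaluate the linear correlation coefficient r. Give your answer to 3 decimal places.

r = (nΣuv − ΣuΣv) / √[(nΣu² − (Σu)²)(nΣv² − (Σv)²)]
Numerator: 8×6110 − 261×209 = -5669
Denominator: √[(71544 − 68121)(53608 − 43681)] = √[3423 × 9927] = 5829.2470
r = -5669 / 5829.2470 ≈ -0.973

-0.973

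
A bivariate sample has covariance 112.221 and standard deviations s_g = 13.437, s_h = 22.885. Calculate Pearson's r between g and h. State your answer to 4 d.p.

0.3649

r = Cov(g,h) / (s_g · s_h) = 112.221 / (13.437 × 22.885)
  = 112.221 / 307.5057 ≈ 0.3649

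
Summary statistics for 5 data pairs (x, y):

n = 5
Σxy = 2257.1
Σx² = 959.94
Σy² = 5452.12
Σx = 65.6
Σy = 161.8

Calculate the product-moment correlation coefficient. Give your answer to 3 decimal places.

0.916

r = (nΣxy − ΣxΣy) / √[(nΣx² − (Σx)²)(nΣy² − (Σy)²)]
Numerator: 5×2257.1 − 65.6×161.8 = 671.42
Denominator: √[(4799.7 − 4303.36)(27260.6 − 26179.24)] = √[496.34 × 1081.36] = 732.6133
r = 671.42 / 732.6133 ≈ 0.916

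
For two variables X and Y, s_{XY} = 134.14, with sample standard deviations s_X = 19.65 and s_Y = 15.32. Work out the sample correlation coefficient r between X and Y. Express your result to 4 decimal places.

r = Cov(X,Y) / (s_X · s_Y) = 134.14 / (19.65 × 15.32)
  = 134.14 / 301.0380 ≈ 0.4456

0.4456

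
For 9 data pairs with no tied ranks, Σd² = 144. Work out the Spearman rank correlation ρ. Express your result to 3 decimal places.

ρ = 1 − 6Σd² / [n(n²−1)] = 1 − 6×144 / (9×80)
  = 1 − 864/720 = 1 − 1.2000 ≈ -0.200

-0.200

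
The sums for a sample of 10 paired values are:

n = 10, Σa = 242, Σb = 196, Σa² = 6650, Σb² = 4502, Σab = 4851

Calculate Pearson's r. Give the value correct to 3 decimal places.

r = (nΣab − ΣaΣb) / √[(nΣa² − (Σa)²)(nΣb² − (Σb)²)]
Numerator: 10×4851 − 242×196 = 1078
Denominator: √[(66500 − 58564)(45020 − 38416)] = √[7936 × 6604] = 7239.4298
r = 1078 / 7239.4298 ≈ 0.149

0.149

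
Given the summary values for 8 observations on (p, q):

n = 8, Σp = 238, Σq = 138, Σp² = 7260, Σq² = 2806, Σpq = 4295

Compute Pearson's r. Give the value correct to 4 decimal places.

0.6857

r = (nΣpq − ΣpΣq) / √[(nΣp² − (Σp)²)(nΣq² − (Σq)²)]
Numerator: 8×4295 − 238×138 = 1516
Denominator: √[(58080 − 56644)(22448 − 19044)] = √[1436 × 3404] = 2210.9147
r = 1516 / 2210.9147 ≈ 0.6857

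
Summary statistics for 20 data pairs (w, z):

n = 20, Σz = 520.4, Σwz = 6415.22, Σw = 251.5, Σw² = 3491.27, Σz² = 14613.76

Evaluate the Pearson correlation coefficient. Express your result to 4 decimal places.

-0.2169

r = (nΣwz − ΣwΣz) / √[(nΣw² − (Σw)²)(nΣz² − (Σz)²)]
Numerator: 20×6415.22 − 251.5×520.4 = -2576.2
Denominator: √[(69825.4 − 63252.25)(292275.2 − 270816.16)] = √[6573.15 × 21459.04] = 11876.5942
r = -2576.2 / 11876.5942 ≈ -0.2169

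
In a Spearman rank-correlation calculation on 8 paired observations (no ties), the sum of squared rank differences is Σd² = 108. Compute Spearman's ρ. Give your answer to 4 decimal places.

-0.2857

ρ = 1 − 6Σd² / [n(n²−1)] = 1 − 6×108 / (8×63)
  = 1 − 648/504 = 1 − 1.28571 ≈ -0.2857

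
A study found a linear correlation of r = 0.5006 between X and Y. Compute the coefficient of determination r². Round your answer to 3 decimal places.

0.251

r² = (0.5006)² = 0.251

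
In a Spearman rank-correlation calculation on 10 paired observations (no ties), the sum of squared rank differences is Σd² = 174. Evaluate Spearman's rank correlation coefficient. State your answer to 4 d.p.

-0.0545

ρ = 1 − 6Σd² / [n(n²−1)] = 1 − 6×174 / (10×99)
  = 1 − 1044/990 = 1 − 1.05455 ≈ -0.0545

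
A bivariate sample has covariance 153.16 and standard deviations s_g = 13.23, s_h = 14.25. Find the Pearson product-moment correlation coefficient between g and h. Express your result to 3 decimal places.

r = Cov(g,h) / (s_g · s_h) = 153.16 / (13.23 × 14.25)
  = 153.16 / 188.5275 ≈ 0.812

0.812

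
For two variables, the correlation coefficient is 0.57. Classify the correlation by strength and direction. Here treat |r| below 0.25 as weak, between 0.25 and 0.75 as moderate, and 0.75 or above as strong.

moderate positive

r = 0.57 > 0 so the relationship is positive.
|r| = 0.57, which falls in the moderate range.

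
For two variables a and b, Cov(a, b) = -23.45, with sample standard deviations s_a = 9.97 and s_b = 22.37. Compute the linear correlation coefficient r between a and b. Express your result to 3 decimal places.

r = Cov(a,b) / (s_a · s_b) = -23.45 / (9.97 × 22.37)
  = -23.45 / 223.0289 ≈ -0.105

-0.105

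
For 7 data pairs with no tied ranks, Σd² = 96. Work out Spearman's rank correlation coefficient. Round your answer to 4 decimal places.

ρ = 1 − 6Σd² / [n(n²−1)] = 1 − 6×96 / (7×48)
  = 1 − 576/336 = 1 − 1.71429 ≈ -0.7143

-0.7143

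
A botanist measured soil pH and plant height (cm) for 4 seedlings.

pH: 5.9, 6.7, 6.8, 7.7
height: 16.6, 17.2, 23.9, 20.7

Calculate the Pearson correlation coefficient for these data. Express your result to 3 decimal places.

n = 4, Σx = 27.1, Σy = 78.4, Σx² = 185.23, Σy² = 1571.1, Σxy = 535.09
nΣxy − ΣxΣy = 2140.36 − 2124.64 = 15.72
nΣx² − (Σx)² = 740.92 − 734.41 = 6.51; nΣy² − (Σy)² = 6284.4 − 6146.56 = 137.84
r = 15.72 / √(6.51 × 137.84) = 15.72 / 29.9556 ≈ 0.525

0.525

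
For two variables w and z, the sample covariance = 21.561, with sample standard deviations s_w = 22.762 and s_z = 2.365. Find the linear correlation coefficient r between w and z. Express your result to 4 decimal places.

r = Cov(w,z) / (s_w · s_z) = 21.561 / (22.762 × 2.365)
  = 21.561 / 53.8321 ≈ 0.4005

0.4005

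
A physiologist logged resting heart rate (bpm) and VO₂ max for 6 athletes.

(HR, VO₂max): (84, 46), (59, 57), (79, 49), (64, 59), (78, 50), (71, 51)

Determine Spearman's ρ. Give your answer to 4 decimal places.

Rank HR: 6, 1, 5, 2, 4, 3
Rank VO₂max: 1, 5, 2, 6, 3, 4
d = rank(HR) − rank(VO₂max): 5, -4, 3, -4, 1, -1; Σd² = 68
ρ = 1 − 6Σd² / [n(n²−1)] = 1 − 6×68 / (6×35) = 1 − 408/210 ≈ -0.9429

-0.9429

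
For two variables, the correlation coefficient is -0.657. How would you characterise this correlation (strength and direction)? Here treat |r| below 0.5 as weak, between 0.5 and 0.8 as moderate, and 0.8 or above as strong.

r = -0.657 < 0 so the relationship is negative.
|r| = 0.657, which falls in the moderate range.

moderate negative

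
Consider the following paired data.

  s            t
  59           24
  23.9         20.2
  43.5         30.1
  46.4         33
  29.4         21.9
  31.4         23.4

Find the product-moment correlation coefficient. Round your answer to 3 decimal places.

0.541

n = 6, Σs = 233.6, Σt = 152.6, Σs² = 9947.74, Σt² = 4006.22, Σst = 6117.95
nΣst − ΣsΣt = 36707.7 − 35647.36 = 1060.34
nΣs² − (Σs)² = 59686.44 − 54568.96 = 5117.48; nΣt² − (Σt)² = 24037.32 − 23286.76 = 750.56
r = 1060.34 / √(5117.48 × 750.56) = 1060.34 / 1959.8408 ≈ 0.541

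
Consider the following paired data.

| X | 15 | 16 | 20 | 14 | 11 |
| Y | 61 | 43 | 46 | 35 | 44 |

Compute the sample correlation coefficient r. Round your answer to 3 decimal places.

0.131

n = 5, ΣX = 76, ΣY = 229, ΣX² = 1198, ΣY² = 10847, ΣXY = 3497
nΣXY − ΣXΣY = 17485 − 17404 = 81
nΣX² − (ΣX)² = 5990 − 5776 = 214; nΣY² − (ΣY)² = 54235 − 52441 = 1794
r = 81 / √(214 × 1794) = 81 / 619.6096 ≈ 0.131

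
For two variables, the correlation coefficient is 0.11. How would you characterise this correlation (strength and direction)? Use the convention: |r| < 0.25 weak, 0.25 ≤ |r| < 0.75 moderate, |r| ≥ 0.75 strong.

weak positive

r = 0.11 > 0 so the relationship is positive.
|r| = 0.11, which falls in the weak range.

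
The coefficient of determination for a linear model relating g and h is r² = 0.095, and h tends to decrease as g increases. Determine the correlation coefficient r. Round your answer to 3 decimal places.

|r| = √0.095 = 0.308
The association is negative, so r = −0.308.

-0.308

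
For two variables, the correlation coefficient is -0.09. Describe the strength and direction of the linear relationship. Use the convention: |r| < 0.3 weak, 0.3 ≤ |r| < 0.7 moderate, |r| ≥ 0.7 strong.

weak negative

r = -0.09 < 0 so the relationship is negative.
|r| = 0.09, which falls in the weak range.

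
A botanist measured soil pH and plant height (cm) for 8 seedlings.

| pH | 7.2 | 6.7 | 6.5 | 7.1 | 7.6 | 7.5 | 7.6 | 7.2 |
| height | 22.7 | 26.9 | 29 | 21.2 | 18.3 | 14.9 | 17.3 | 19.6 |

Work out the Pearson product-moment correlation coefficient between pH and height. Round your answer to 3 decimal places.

n = 8, Σx = 57.4, Σy = 169.9, Σx² = 413, Σy² = 3769.69, Σxy = 1206.12
nΣxy − ΣxΣy = 9648.96 − 9752.26 = -103.3
nΣx² − (Σx)² = 3304 − 3294.76 = 9.24; nΣy² − (Σy)² = 30157.52 − 28866.01 = 1291.51
r = -103.3 / √(9.24 × 1291.51) = -103.3 / 109.2408 ≈ -0.946

-0.946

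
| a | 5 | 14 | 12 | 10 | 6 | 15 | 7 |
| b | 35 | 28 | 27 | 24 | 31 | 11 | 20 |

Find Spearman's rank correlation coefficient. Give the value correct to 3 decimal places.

Rank a: 1, 6, 5, 4, 2, 7, 3
Rank b: 7, 5, 4, 3, 6, 1, 2
d = rank(a) − rank(b): -6, 1, 1, 1, -4, 6, 1; Σd² = 92
ρ = 1 − 6Σd² / [n(n²−1)] = 1 − 6×92 / (7×48) = 1 − 552/336 ≈ -0.643

-0.643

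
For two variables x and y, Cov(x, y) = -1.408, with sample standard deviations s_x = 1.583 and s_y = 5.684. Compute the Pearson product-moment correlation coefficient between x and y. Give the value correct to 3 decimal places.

r = Cov(x,y) / (s_x · s_y) = -1.408 / (1.583 × 5.684)
  = -1.408 / 8.9978 ≈ -0.156

-0.156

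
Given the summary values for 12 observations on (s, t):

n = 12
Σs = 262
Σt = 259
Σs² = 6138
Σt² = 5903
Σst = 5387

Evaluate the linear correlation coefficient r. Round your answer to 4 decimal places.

r = (nΣst − ΣsΣt) / √[(nΣs² − (Σs)²)(nΣt² − (Σt)²)]
Numerator: 12×5387 − 262×259 = -3214
Denominator: √[(73656 − 68644)(70836 − 67081)] = √[5012 × 3755] = 4338.2093
r = -3214 / 4338.2093 ≈ -0.7409

-0.7409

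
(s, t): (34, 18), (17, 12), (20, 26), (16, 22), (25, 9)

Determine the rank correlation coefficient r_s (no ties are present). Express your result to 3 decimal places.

Rank s: 5, 2, 3, 1, 4
Rank t: 3, 2, 5, 4, 1
d = rank(s) − rank(t): 2, 0, -2, -3, 3; Σd² = 26
ρ = 1 − 6Σd² / [n(n²−1)] = 1 − 6×26 / (5×24) = 1 − 156/120 ≈ -0.300

-0.300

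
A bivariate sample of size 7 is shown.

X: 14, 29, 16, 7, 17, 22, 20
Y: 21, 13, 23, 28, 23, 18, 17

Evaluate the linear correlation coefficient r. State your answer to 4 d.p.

n = 7, ΣX = 125, ΣY = 143, ΣX² = 2515, ΣY² = 3065, ΣXY = 2362
nΣXY − ΣXΣY = 16534 − 17875 = -1341
nΣX² − (ΣX)² = 17605 − 15625 = 1980; nΣY² − (ΣY)² = 21455 − 20449 = 1006
r = -1341 / √(1980 × 1006) = -1341 / 1411.3398 ≈ -0.9502

-0.9502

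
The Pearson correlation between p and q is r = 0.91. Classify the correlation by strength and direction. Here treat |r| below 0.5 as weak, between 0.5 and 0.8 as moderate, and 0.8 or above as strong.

r = 0.91 > 0 so the relationship is positive.
|r| = 0.91, which falls in the strong range.

strong positive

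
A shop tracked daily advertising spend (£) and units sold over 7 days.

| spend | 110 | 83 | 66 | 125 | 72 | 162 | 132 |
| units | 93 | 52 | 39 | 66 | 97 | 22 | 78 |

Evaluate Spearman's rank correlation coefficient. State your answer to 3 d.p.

-0.214

Rank spend: 4, 3, 1, 5, 2, 7, 6
Rank units: 6, 3, 2, 4, 7, 1, 5
d = rank(spend) − rank(units): -2, 0, -1, 1, -5, 6, 1; Σd² = 68
ρ = 1 − 6Σd² / [n(n²−1)] = 1 − 6×68 / (7×48) = 1 − 408/336 ≈ -0.214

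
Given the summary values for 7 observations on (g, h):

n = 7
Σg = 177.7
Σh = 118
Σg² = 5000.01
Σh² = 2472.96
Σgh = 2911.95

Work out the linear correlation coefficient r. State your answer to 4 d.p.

-0.1718

r = (nΣgh − ΣgΣh) / √[(nΣg² − (Σg)²)(nΣh² − (Σh)²)]
Numerator: 7×2911.95 − 177.7×118 = -584.95
Denominator: √[(35000.07 − 31577.29)(17310.72 − 13924)] = √[3422.78 × 3386.72] = 3404.7023
r = -584.95 / 3404.7023 ≈ -0.1718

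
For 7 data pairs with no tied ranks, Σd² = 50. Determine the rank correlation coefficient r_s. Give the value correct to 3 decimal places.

ρ = 1 − 6Σd² / [n(n²−1)] = 1 − 6×50 / (7×48)
  = 1 − 300/336 = 1 − 0.8929 ≈ 0.107

0.107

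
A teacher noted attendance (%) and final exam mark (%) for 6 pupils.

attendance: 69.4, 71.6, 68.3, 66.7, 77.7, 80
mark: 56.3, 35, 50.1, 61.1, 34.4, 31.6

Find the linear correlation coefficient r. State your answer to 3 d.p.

-0.870

n = 6, Σx = 433.7, Σy = 268.5, Σx² = 31493.99, Σy² = 12819.83, Σxy = 19111.3
nΣxy − ΣxΣy = 114667.8 − 116448.45 = -1780.65
nΣx² − (Σx)² = 188963.94 − 188095.69 = 868.25; nΣy² − (Σy)² = 76918.98 − 72092.25 = 4826.73
r = -1780.65 / √(868.25 × 4826.73) = -1780.65 / 2047.1464 ≈ -0.870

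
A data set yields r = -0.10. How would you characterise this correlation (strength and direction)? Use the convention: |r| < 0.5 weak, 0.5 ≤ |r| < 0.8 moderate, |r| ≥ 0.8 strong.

r = -0.10 < 0 so the relationship is negative.
|r| = 0.10, which falls in the weak range.

weak negative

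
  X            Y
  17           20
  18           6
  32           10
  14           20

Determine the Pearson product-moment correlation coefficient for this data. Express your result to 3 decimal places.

n = 4, ΣX = 81, ΣY = 56, ΣX² = 1833, ΣY² = 936, ΣXY = 1048
nΣXY − ΣXΣY = 4192 − 4536 = -344
nΣX² − (ΣX)² = 7332 − 6561 = 771; nΣY² − (ΣY)² = 3744 − 3136 = 608
r = -344 / √(771 × 608) = -344 / 684.6663 ≈ -0.502

-0.502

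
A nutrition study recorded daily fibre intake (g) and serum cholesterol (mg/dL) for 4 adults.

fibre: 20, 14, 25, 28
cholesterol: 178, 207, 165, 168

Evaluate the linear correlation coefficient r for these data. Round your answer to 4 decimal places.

n = 4, Σx = 87, Σy = 718, Σx² = 2005, Σy² = 129982, Σxy = 15287
nΣxy − ΣxΣy = 61148 − 62466 = -1318
nΣx² − (Σx)² = 8020 − 7569 = 451; nΣy² − (Σy)² = 519928 − 515524 = 4404
r = -1318 / √(451 × 4404) = -1318 / 1409.3275 ≈ -0.9352

-0.9352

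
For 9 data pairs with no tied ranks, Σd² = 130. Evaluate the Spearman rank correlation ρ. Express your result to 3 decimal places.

ρ = 1 − 6Σd² / [n(n²−1)] = 1 − 6×130 / (9×80)
  = 1 − 780/720 = 1 − 1.0833 ≈ -0.083

-0.083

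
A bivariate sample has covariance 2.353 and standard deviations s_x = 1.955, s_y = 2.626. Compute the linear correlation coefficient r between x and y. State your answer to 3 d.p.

r = Cov(x,y) / (s_x · s_y) = 2.353 / (1.955 × 2.626)
  = 2.353 / 5.1338 ≈ 0.458

0.458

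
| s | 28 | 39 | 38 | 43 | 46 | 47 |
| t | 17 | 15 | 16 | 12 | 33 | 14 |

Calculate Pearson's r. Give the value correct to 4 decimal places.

n = 6, Σs = 241, Σt = 107, Σs² = 9923, Σt² = 2199, Σst = 4361
nΣst − ΣsΣt = 26166 − 25787 = 379
nΣs² − (Σs)² = 59538 − 58081 = 1457; nΣt² − (Σt)² = 13194 − 11449 = 1745
r = 379 / √(1457 × 1745) = 379 / 1594.5109 ≈ 0.2377

0.2377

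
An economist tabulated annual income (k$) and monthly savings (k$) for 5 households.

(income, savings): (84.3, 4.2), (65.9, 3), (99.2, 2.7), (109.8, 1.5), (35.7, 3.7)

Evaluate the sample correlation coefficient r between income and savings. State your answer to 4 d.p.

-0.6297

n = 5, Σx = 394.9, Σy = 15.1, Σx² = 34620.47, Σy² = 49.87, Σxy = 1116.39
nΣxy − ΣxΣy = 5581.95 − 5962.99 = -381.04
nΣx² − (Σx)² = 173102.35 − 155946.01 = 17156.34; nΣy² − (Σy)² = 249.35 − 228.01 = 21.34
r = -381.04 / √(17156.34 × 21.34) = -381.04 / 605.0754 ≈ -0.6297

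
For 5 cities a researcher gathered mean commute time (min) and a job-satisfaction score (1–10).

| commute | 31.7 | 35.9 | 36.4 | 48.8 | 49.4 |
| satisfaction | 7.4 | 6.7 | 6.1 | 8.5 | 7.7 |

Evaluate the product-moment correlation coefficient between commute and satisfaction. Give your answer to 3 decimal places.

0.678

n = 5, Σx = 202.2, Σy = 36.4, Σx² = 8440.46, Σy² = 268.4, Σxy = 1492.33
nΣxy − ΣxΣy = 7461.65 − 7360.08 = 101.57
nΣx² − (Σx)² = 42202.3 − 40884.84 = 1317.46; nΣy² − (Σy)² = 1342 − 1324.96 = 17.04
r = 101.57 / √(1317.46 × 17.04) = 101.57 / 149.8316 ≈ 0.678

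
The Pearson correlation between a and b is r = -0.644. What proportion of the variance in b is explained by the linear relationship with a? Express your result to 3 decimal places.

0.415

r² = (-0.644)² = 0.415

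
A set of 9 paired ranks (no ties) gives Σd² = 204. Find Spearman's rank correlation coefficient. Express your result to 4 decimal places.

ρ = 1 − 6Σd² / [n(n²−1)] = 1 − 6×204 / (9×80)
  = 1 − 1224/720 = 1 − 1.70000 ≈ -0.7000

-0.7000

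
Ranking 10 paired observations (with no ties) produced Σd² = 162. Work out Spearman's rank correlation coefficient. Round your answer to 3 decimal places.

ρ = 1 − 6Σd² / [n(n²−1)] = 1 − 6×162 / (10×99)
  = 1 − 972/990 = 1 − 0.9818 ≈ 0.018

0.018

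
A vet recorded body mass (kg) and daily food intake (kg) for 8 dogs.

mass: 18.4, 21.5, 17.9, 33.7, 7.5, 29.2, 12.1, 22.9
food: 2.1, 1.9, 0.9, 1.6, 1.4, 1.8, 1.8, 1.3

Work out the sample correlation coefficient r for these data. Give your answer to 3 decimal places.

n = 8, Σx = 163.2, Σy = 12.8, Σx² = 3836.62, Σy² = 21.52, Σxy = 264.13
nΣxy − ΣxΣy = 2113.04 − 2088.96 = 24.08
nΣx² − (Σx)² = 30692.96 − 26634.24 = 4058.72; nΣy² − (Σy)² = 172.16 − 163.84 = 8.32
r = 24.08 / √(4058.72 × 8.32) = 24.08 / 183.7622 ≈ 0.131

0.131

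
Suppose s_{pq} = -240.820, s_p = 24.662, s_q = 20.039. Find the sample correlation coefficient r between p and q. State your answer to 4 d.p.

r = Cov(p,q) / (s_p · s_q) = -240.820 / (24.662 × 20.039)
  = -240.820 / 494.2018 ≈ -0.4873

-0.4873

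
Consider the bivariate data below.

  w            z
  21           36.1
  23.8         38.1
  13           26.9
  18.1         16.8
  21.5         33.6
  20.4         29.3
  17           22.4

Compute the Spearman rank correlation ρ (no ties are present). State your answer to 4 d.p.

0.8214

Rank w: 5, 7, 1, 3, 6, 4, 2
Rank z: 6, 7, 3, 1, 5, 4, 2
d = rank(w) − rank(z): -1, 0, -2, 2, 1, 0, 0; Σd² = 10
ρ = 1 − 6Σd² / [n(n²−1)] = 1 − 6×10 / (7×48) = 1 − 60/336 ≈ 0.8214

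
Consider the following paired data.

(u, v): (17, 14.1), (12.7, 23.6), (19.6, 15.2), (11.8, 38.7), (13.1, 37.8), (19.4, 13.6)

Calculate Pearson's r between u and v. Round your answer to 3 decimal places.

-0.863

n = 6, Σu = 93.6, Σv = 143, Σu² = 1521.66, Σv² = 4098.3, Σuv = 2053.02
nΣuv − ΣuΣv = 12318.12 − 13384.8 = -1066.68
nΣu² − (Σu)² = 9129.96 − 8760.96 = 369; nΣv² − (Σv)² = 24589.8 − 20449 = 4140.8
r = -1066.68 / √(369 × 4140.8) = -1066.68 / 1236.1048 ≈ -0.863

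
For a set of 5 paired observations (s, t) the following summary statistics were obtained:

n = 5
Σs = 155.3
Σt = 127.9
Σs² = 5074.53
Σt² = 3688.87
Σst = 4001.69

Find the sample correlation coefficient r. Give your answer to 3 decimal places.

0.090

r = (nΣst − ΣsΣt) / √[(nΣs² − (Σs)²)(nΣt² − (Σt)²)]
Numerator: 5×4001.69 − 155.3×127.9 = 145.58
Denominator: √[(25372.65 − 24118.09)(18444.35 − 16358.41)] = √[1254.56 × 2085.94] = 1617.6949
r = 145.58 / 1617.6949 ≈ 0.090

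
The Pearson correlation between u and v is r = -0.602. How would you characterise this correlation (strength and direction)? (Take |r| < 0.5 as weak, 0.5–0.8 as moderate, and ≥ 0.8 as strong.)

moderate negative

r = -0.602 < 0 so the relationship is negative.
|r| = 0.602, which falls in the moderate range.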